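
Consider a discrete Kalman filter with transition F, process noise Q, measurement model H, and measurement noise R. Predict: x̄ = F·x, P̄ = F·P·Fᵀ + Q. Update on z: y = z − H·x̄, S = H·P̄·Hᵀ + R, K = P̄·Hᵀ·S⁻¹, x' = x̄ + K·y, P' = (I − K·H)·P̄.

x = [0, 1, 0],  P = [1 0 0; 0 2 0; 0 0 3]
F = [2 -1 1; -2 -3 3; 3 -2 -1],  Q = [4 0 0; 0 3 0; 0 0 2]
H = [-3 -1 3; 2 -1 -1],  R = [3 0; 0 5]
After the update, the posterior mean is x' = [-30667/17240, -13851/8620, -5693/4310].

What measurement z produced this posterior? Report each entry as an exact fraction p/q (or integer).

x̄ = F·x = [-1, -3, -2]
P̄ = F·P·Fᵀ + Q = [13 11 7; 11 52 -3; 7 -3 22]
S = H·P̄·Hᵀ + R = [328 -12; -12 53]
K = P̄·Hᵀ·S⁻¹ = [-1441/17240 569/4310; -2653/8620 -1248/2155; 621/4310 -133/2155]
x' − x̄ = [-13427/17240, 12009/8620, 2927/4310] = K·y
y = (KᵀK)⁻¹·Kᵀ·(x' − x̄) = [3, -4]
z = y + H·x̄ = [3, -4] + [0, 3] = [3, -1]

z = [3, -1]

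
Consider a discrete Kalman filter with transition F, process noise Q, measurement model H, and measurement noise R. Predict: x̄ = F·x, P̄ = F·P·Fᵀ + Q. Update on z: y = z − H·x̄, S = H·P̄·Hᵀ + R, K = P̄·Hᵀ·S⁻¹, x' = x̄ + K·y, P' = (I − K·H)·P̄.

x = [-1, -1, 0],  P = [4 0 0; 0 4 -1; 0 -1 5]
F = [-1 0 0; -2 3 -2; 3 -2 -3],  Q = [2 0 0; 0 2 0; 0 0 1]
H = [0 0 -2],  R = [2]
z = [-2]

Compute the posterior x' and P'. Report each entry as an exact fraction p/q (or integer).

x̄ = F·x = [1, -1, -1]
P̄ = F·P·Fᵀ + Q = [6 8 -12; 8 86 -13; -12 -13 86]
y = z − H·x̄ = [-4]
S = H·P̄·Hᵀ + R = [346]
K = P̄·Hᵀ·S⁻¹ = [12/173; 13/173; -86/173]
x' = x̄ + K·y = [125/173, -225/173, 171/173]
P' = (I − K·H)·P̄ = [750/173 1072/173 -12/173; 1072/173 14540/173 -13/173; -12/173 -13/173 86/173]

x' = [125/173, -225/173, 171/173]
P' = [750/173 1072/173 -12/173; 1072/173 14540/173 -13/173; -12/173 -13/173 86/173]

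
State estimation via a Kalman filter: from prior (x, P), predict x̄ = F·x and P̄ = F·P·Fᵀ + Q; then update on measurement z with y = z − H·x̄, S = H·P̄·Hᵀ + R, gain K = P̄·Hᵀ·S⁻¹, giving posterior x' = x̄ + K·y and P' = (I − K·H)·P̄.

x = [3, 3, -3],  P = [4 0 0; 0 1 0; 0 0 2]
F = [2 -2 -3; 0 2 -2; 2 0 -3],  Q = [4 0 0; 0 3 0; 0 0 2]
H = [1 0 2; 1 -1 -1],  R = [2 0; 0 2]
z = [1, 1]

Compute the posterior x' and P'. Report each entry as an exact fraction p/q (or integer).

x' = [258/377, 1097/2639, 88/377]
P' = [709/377 706/377 -217/377; 706/377 9896/2639 -332/377; -217/377 -332/377 227/377]

x̄ = F·x = [9, 12, 15]
P̄ = F·P·Fᵀ + Q = [42 8 34; 8 15 12; 34 12 36]
y = z − H·x̄ = [-38, 19]
S = H·P̄·Hᵀ + R = [324 -28; -28 35]
K = P̄·Hᵀ·S⁻¹ = [275/754 110/377; 21/377 -1315/2639; 237/754 -56/377]
x' = x̄ + K·y = [258/377, 1097/2639, 88/377]
P' = (I − K·H)·P̄ = [709/377 706/377 -217/377; 706/377 9896/2639 -332/377; -217/377 -332/377 227/377]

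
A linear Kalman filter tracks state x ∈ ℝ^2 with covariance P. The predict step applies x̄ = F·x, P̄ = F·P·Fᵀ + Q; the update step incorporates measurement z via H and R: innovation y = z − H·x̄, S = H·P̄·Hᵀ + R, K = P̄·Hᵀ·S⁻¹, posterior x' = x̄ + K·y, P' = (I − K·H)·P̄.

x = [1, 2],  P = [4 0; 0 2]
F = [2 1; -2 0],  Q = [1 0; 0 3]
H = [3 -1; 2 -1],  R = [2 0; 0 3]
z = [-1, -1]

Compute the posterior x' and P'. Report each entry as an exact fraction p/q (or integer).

x' = [85/429, 626/429]
P' = [71/143 141/143; 141/143 421/143]

x̄ = F·x = [4, -2]
P̄ = F·P·Fᵀ + Q = [19 -16; -16 19]
y = z − H·x̄ = [-15, -11]
S = H·P̄·Hᵀ + R = [288 213; 213 162]
K = P̄·Hᵀ·S⁻¹ = [36/143 1/429; 1/143 -139/429]
x' = x̄ + K·y = [85/429, 626/429]
P' = (I − K·H)·P̄ = [71/143 141/143; 141/143 421/143]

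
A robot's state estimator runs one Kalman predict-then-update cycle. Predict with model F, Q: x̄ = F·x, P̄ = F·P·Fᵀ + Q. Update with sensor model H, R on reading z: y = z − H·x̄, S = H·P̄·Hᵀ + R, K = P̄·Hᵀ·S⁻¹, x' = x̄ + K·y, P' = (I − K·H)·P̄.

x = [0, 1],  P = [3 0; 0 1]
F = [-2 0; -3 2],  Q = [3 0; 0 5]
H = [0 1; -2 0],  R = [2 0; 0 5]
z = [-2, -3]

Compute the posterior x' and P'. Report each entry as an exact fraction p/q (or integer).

x̄ = F·x = [0, 2]
P̄ = F·P·Fᵀ + Q = [15 18; 18 36]
y = z − H·x̄ = [-4, -3]
S = H·P̄·Hᵀ + R = [38 -36; -36 65]
K = P̄·Hᵀ·S⁻¹ = [45/587 -246/587; 522/587 -36/587]
x' = x̄ + K·y = [558/587, -806/587]
P' = (I − K·H)·P̄ = [615/587 90/587; 90/587 1044/587]

x' = [558/587, -806/587]
P' = [615/587 90/587; 90/587 1044/587]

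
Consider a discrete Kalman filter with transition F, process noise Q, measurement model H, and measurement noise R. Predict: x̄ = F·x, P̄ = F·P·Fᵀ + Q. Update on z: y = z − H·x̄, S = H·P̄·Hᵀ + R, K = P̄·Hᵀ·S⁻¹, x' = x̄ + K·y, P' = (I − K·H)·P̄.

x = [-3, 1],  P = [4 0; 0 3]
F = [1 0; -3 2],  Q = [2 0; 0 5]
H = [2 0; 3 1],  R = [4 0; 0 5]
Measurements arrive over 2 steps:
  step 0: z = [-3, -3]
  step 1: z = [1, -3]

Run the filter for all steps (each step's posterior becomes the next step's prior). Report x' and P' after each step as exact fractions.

step 0: x̄ = F·x = [-3, 11]
step 0: P̄ = F·P·Fᵀ + Q = [6 -12; -12 53]
step 0: y = z − H·x̄ = [3, -5]
step 0: S = H·P̄·Hᵀ + R = [28 12; 12 40]
step 0: K = P̄·Hᵀ·S⁻¹ = [51/122 3/122; -291/244 191/244]
step 0: x' = x̄ + K·y = [-114/61, 214/61]
step 0: P' = (I − K·H)·P̄ = [51/61 -291/122; -291/122 2701/244]
step 1: x̄ = F·x = [-114/61, 770/61]
step 1: P̄ = F·P·Fᵀ + Q = [173/61 -444/61; -444/61 5211/61]
step 1: y = z − H·x̄ = [289/61, -611/61]
step 1: S = H·P̄·Hᵀ + R = [936/61 150/61; 150/61 4409/61]
step 1: K = P̄·Hᵀ·S⁻¹ = [6206/16821 25/5607; -12287/11214 1714/1869]
step 1: x' = x̄ + K·y = [-2785/16821, -19667/11214]
step 1: P' = (I − K·H)·P̄ = [12412/16821 -12287/5607; -12287/5607 20857/1869]

step 0: x' = [-114/61, 214/61], P' = [51/61 -291/122; -291/122 2701/244]
step 1: x' = [-2785/16821, -19667/11214], P' = [12412/16821 -12287/5607; -12287/5607 20857/1869]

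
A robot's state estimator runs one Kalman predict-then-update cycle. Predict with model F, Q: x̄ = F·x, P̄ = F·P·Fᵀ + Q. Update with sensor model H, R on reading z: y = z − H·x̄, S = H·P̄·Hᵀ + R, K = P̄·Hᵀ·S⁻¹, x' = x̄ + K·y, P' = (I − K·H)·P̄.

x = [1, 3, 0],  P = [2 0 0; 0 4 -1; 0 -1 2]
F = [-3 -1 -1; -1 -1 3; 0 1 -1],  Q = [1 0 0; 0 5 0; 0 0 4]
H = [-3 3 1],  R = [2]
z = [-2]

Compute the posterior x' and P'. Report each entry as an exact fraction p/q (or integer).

x̄ = F·x = [-6, -4, 3]
P̄ = F·P·Fᵀ + Q = [23 6 -2; 6 35 -14; -2 -14 12]
y = z − H·x̄ = [-11]
S = H·P̄·Hᵀ + R = [356]
K = P̄·Hᵀ·S⁻¹ = [-53/356; 73/356; -6/89]
x' = x̄ + K·y = [-1553/356, -2227/356, 333/89]
P' = (I − K·H)·P̄ = [5379/356 6005/356 -496/89; 6005/356 7131/356 -808/89; -496/89 -808/89 924/89]

x' = [-1553/356, -2227/356, 333/89]
P' = [5379/356 6005/356 -496/89; 6005/356 7131/356 -808/89; -496/89 -808/89 924/89]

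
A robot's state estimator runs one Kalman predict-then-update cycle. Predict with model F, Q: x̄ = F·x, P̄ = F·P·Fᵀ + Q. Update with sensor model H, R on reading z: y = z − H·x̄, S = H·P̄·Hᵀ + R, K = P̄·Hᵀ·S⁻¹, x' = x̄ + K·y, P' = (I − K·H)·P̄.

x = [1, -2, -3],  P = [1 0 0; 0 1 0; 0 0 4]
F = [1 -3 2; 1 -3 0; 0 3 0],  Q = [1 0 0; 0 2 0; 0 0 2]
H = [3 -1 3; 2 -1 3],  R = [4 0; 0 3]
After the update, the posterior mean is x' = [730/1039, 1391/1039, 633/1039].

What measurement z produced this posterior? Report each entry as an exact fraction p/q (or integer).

z = [2, 3]

x̄ = F·x = [1, 7, -6]
P̄ = F·P·Fᵀ + Q = [27 10 -9; 10 12 -9; -9 -9 11]
S = H·P̄·Hᵀ + R = [190 142; 142 128]
K = P̄·Hᵀ·S⁻¹ = [1609/2078 -1509/2078; 773/2078 -583/1039; -372/1039 1215/2078]
x' − x̄ = [-309/1039, -5882/1039, 6867/1039] = K·y
y = (KᵀK)⁻¹·Kᵀ·(x' − x̄) = [24, 26]
z = y + H·x̄ = [24, 26] + [-22, -23] = [2, 3]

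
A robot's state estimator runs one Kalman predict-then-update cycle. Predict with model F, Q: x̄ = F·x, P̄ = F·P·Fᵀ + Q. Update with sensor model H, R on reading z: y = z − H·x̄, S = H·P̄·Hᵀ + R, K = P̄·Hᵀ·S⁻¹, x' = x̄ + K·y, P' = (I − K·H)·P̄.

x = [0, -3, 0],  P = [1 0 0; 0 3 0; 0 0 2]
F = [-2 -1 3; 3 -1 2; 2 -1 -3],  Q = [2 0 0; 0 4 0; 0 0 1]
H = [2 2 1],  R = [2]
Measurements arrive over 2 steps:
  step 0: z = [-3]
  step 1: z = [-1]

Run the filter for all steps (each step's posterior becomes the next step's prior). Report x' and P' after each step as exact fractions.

step 0: x' = [-17/12, -9/4, 9/2], P' = [3023/216 -155/24 -175/12; -155/24 45/8 9/4; -175/12 9/4 49/2]
step 1: x' = [427627/189263, -391194/189263, -245677/189263], P' = [48978703/189263 -18637458/189263 -60520240/189263; -18637458/189263 7318215/189263 22728606/189263; -60520240/189263 22728606/189263 75456190/189263]

step 0: x̄ = F·x = [3, 3, 3]
step 0: P̄ = F·P·Fᵀ + Q = [27 9 -19; 9 24 -3; -19 -3 26]
step 0: y = z − H·x̄ = [-18]
step 0: S = H·P̄·Hᵀ + R = [216]
step 0: K = P̄·Hᵀ·S⁻¹ = [53/216; 7/24; -1/12]
step 0: x' = x̄ + K·y = [-17/12, -9/4, 9/2]
step 0: P' = (I − K·H)·P̄ = [3023/216 -155/24 -175/12; -155/24 45/8 9/4; -175/12 9/4 49/2]
step 1: x̄ = F·x = [223/12, 7, -169/12]
step 1: P̄ = F·P·Fᵀ + Q = [90671/216 -163/18 -96305/216; -163/18 265/3 901/18; -96305/216 901/18 107447/216]
step 1: y = z − H·x̄ = [-457/12]
step 1: S = H·P̄·Hᵀ + R = [189263/216]
step 1: K = P̄·Hᵀ·S⁻¹ = [81125/189263; 45060/189263; -63539/189263]
step 1: x' = x̄ + K·y = [427627/189263, -391194/189263, -245677/189263]
step 1: P' = (I − K·H)·P̄ = [48978703/189263 -18637458/189263 -60520240/189263; -18637458/189263 7318215/189263 22728606/189263; -60520240/189263 22728606/189263 75456190/189263]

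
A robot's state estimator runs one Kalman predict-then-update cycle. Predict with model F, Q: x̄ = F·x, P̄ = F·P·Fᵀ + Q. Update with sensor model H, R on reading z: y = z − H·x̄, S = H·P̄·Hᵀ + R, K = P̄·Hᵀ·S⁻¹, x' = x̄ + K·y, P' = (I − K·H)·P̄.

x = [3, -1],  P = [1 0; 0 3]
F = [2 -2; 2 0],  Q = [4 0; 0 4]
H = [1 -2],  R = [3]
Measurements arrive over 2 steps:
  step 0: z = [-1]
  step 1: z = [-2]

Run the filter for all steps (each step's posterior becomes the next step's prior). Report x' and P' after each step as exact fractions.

step 0: x̄ = F·x = [8, 6]
step 0: P̄ = F·P·Fᵀ + Q = [20 4; 4 8]
step 0: y = z − H·x̄ = [3]
step 0: S = H·P̄·Hᵀ + R = [39]
step 0: K = P̄·Hᵀ·S⁻¹ = [4/13; -4/13]
step 0: x' = x̄ + K·y = [116/13, 66/13]
step 0: P' = (I − K·H)·P̄ = [212/13 100/13; 100/13 56/13]
step 1: x̄ = F·x = [100/13, 232/13]
step 1: P̄ = F·P·Fᵀ + Q = [324/13 448/13; 448/13 900/13]
step 1: y = z − H·x̄ = [26]
step 1: S = H·P̄·Hᵀ + R = [167]
step 1: K = P̄·Hᵀ·S⁻¹ = [-44/167; -104/167]
step 1: x' = x̄ + K·y = [1828/2171, 3592/2171]
step 1: P' = (I − K·H)·P̄ = [28940/2171 15328/2171; 15328/2171 9692/2171]

step 0: x' = [116/13, 66/13], P' = [212/13 100/13; 100/13 56/13]
step 1: x' = [1828/2171, 3592/2171], P' = [28940/2171 15328/2171; 15328/2171 9692/2171]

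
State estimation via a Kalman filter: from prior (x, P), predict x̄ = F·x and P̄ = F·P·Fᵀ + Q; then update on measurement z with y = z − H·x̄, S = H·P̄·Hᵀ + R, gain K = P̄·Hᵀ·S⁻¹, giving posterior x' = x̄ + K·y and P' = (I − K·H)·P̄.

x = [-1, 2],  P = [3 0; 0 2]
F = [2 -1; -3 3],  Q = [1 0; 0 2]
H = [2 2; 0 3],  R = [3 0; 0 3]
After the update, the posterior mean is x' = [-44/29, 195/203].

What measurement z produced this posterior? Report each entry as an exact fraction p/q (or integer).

x̄ = F·x = [-4, 9]
P̄ = F·P·Fᵀ + Q = [15 -24; -24 47]
S = H·P̄·Hᵀ + R = [59 138; 138 426]
K = P̄·Hᵀ·S⁻¹ = [54/145 -42/145; 23/1015 657/2030]
x' − x̄ = [72/29, -1632/203] = K·y
y = (KᵀK)⁻¹·Kᵀ·(x' − x̄) = [-12, -24]
z = y + H·x̄ = [-12, -24] + [10, 27] = [-2, 3]

z = [-2, 3]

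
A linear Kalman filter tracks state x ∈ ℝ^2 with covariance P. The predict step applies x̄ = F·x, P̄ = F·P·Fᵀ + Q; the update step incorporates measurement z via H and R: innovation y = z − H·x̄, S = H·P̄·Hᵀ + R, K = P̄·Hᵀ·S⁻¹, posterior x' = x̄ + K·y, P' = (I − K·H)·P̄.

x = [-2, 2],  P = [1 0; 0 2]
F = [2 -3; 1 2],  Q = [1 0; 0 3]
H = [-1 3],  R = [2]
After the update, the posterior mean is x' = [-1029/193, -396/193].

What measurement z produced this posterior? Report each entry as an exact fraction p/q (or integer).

x̄ = F·x = [-10, 2]
P̄ = F·P·Fᵀ + Q = [23 -10; -10 12]
S = H·P̄·Hᵀ + R = [193]
K = P̄·Hᵀ·S⁻¹ = [-53/193; 46/193]
x' − x̄ = [901/193, -782/193] = K·y
y = (KᵀK)⁻¹·Kᵀ·(x' − x̄) = [-17]
z = y + H·x̄ = [-17] + [16] = [-1]

z = [-1]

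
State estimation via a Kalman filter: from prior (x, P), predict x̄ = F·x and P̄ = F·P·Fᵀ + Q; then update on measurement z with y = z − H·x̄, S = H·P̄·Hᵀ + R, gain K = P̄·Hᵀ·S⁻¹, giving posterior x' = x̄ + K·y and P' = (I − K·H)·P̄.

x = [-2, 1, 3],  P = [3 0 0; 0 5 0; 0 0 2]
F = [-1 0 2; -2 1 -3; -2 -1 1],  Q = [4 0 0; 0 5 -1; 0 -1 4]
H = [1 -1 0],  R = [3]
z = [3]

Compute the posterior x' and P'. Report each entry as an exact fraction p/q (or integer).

x' = [53/10, 67/35, 33/7]
P' = [87/10 39/5 7; 39/5 342/35 46/7; 7 46/7 151/7]

x̄ = F·x = [8, -4, 6]
P̄ = F·P·Fᵀ + Q = [15 -6 10; -6 40 0; 10 0 23]
y = z − H·x̄ = [-9]
S = H·P̄·Hᵀ + R = [70]
K = P̄·Hᵀ·S⁻¹ = [3/10; -23/35; 1/7]
x' = x̄ + K·y = [53/10, 67/35, 33/7]
P' = (I − K·H)·P̄ = [87/10 39/5 7; 39/5 342/35 46/7; 7 46/7 151/7]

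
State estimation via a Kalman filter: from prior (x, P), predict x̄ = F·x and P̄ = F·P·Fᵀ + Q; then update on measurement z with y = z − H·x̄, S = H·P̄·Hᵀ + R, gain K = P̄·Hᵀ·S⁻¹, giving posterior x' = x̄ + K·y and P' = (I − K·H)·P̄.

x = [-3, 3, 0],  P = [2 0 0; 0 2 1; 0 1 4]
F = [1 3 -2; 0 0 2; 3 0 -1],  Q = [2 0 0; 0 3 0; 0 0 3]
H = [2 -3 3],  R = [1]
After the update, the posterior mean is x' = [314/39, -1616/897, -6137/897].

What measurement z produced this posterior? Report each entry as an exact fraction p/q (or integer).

z = [1]

x̄ = F·x = [6, 0, -9]
P̄ = F·P·Fᵀ + Q = [26 -10 11; -10 19 -8; 11 -8 25]
S = H·P̄·Hᵀ + R = [897]
K = P̄·Hᵀ·S⁻¹ = [5/39; -101/897; 121/897]
x' − x̄ = [80/39, -1616/897, 1936/897] = K·y
y = (KᵀK)⁻¹·Kᵀ·(x' − x̄) = [16]
z = y + H·x̄ = [16] + [-15] = [1]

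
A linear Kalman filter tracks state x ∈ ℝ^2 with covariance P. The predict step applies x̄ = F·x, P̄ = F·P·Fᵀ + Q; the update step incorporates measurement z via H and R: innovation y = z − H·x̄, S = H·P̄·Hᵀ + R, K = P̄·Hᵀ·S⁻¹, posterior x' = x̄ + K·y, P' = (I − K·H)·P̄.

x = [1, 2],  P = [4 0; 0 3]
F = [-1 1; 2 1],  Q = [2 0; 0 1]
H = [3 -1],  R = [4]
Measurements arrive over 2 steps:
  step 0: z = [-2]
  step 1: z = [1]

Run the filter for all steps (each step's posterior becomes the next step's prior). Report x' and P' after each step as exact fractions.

step 0: x' = [103/135, 115/27], P' = [191/135 89/27; 89/27 295/27]
step 1: x' = [696/305, 1658/305], P' = [1178/305 3134/305; 3134/305 9287/305]

step 0: x̄ = F·x = [1, 4]
step 0: P̄ = F·P·Fᵀ + Q = [9 -5; -5 20]
step 0: y = z − H·x̄ = [-1]
step 0: S = H·P̄·Hᵀ + R = [135]
step 0: K = P̄·Hᵀ·S⁻¹ = [32/135; -7/27]
step 0: x' = x̄ + K·y = [103/135, 115/27]
step 0: P' = (I − K·H)·P̄ = [191/135 89/27; 89/27 295/27]
step 1: x̄ = F·x = [472/135, 781/135]
step 1: P̄ = F·P·Fᵀ + Q = [1046/135 1538/135; 1538/135 4154/135]
step 1: y = z − H·x̄ = [-100/27]
step 1: S = H·P̄·Hᵀ + R = [976/27]
step 1: K = P̄·Hᵀ·S⁻¹ = [20/61; 23/244]
step 1: x' = x̄ + K·y = [696/305, 1658/305]
step 1: P' = (I − K·H)·P̄ = [1178/305 3134/305; 3134/305 9287/305]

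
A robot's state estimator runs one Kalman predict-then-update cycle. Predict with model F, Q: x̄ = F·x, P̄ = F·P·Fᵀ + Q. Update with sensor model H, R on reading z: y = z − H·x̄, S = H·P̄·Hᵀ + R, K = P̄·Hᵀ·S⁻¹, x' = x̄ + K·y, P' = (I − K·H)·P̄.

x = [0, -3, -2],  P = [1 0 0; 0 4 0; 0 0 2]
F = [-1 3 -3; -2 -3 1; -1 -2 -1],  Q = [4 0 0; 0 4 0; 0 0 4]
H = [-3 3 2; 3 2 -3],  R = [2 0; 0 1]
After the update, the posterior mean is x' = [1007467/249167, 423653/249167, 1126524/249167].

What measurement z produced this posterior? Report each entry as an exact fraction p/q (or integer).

z = [2, 2]

x̄ = F·x = [-3, 7, 8]
P̄ = F·P·Fᵀ + Q = [59 -40 -17; -40 46 24; -17 24 23]
S = H·P̄·Hᵀ + R = [2251 -888; -888 461]
K = P̄·Hᵀ·S⁻¹ = [-21167/249167 39220/249167; 52266/249167 46628/249167; 13973/249167 -12000/249167]
x' − x̄ = [1754968/249167, -1320516/249167, -866812/249167] = K·y
y = (KᵀK)⁻¹·Kᵀ·(x' − x̄) = [-44, 21]
z = y + H·x̄ = [-44, 21] + [46, -19] = [2, 2]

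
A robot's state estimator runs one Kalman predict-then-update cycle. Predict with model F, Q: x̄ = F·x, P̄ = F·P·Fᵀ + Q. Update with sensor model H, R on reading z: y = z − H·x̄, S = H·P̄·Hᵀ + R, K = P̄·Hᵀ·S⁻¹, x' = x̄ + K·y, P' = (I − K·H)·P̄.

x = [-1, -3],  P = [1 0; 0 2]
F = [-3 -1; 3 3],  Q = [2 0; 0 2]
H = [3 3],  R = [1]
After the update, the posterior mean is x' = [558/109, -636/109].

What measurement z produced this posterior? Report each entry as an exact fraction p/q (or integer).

z = [-2]

x̄ = F·x = [6, -12]
P̄ = F·P·Fᵀ + Q = [13 -15; -15 29]
S = H·P̄·Hᵀ + R = [109]
K = P̄·Hᵀ·S⁻¹ = [-6/109; 42/109]
x' − x̄ = [-96/109, 672/109] = K·y
y = (KᵀK)⁻¹·Kᵀ·(x' − x̄) = [16]
z = y + H·x̄ = [16] + [-18] = [-2]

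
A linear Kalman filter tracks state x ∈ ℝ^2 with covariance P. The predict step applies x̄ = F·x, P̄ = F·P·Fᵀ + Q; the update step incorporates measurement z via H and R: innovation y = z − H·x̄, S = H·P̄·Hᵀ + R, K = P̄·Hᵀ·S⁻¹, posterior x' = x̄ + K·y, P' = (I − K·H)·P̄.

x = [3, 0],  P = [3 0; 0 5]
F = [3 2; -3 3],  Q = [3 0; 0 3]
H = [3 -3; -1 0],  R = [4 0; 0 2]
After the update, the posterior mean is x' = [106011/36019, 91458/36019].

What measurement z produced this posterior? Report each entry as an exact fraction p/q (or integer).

x̄ = F·x = [9, -9]
P̄ = F·P·Fᵀ + Q = [50 3; 3 75]
S = H·P̄·Hᵀ + R = [1075 -141; -141 52]
K = P̄·Hᵀ·S⁻¹ = [282/36019 -33869/36019; -11655/36019 -33681/36019]
x' − x̄ = [-218160/36019, 415629/36019] = K·y
y = (KᵀK)⁻¹·Kᵀ·(x' − x̄) = [-53, 6]
z = y + H·x̄ = [-53, 6] + [54, -9] = [1, -3]

z = [1, -3]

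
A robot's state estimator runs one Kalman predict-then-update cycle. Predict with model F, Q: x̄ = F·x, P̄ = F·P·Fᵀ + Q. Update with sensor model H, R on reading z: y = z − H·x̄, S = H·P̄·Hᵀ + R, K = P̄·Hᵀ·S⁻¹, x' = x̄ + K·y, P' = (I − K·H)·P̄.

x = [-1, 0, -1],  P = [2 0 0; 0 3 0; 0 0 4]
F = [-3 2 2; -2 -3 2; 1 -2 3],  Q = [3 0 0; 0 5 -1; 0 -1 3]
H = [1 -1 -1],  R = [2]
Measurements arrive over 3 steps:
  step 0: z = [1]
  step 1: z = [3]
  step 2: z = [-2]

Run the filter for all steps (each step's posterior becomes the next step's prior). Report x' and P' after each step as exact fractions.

step 0: x' = [35/101, 166/101, -236/101], P' = [8809/202 4759/202 1992/101; 4759/202 4423/202 251/101; 1992/101 251/101 1825/101]
step 1: x' = [-138262/60169, -130873/60169, -189892/60169], P' = [3355634/60169 6855038/60169 -3498366/60169; 6855038/60169 16580231/60169 -9659251/60169; -3498366/60169 -9659251/60169 18648149/180507]
step 2: x' = [-3930061969/1054227247, 5619926151/1054227247, -7441634480/1054227247], P' = [81210382286/3162681741 123212036312/3162681741 -13898550260/1054227247; 123212036312/3162681741 283596033584/3162681741 -52148734228/1054227247; -13898550260/1054227247 -52148734228/1054227247 39147800672/1054227247]

step 0: x̄ = F·x = [1, 0, -4]
step 0: P̄ = F·P·Fᵀ + Q = [49 10 6; 10 56 37; 6 37 53]
step 0: y = z − H·x̄ = [-4]
step 0: S = H·P̄·Hᵀ + R = [202]
step 0: K = P̄·Hᵀ·S⁻¹ = [33/202; -83/202; -42/101]
step 0: x' = x̄ + K·y = [35/101, 166/101, -236/101]
step 0: P' = (I − K·H)·P̄ = [8809/202 4759/202 1992/101; 4759/202 4423/202 251/101; 1992/101 251/101 1825/101]
step 1: x̄ = F·x = [-245/101, -1040/101, -1005/101]
step 1: P̄ = F·P·Fᵀ + Q = [11279/202 23867/202 -11031/202; 23867/202 109865/202 12915/202; -11031/202 12915/202 58801/202]
step 1: y = z − H·x̄ = [-1497/101]
step 1: S = H·P̄·Hᵀ + R = [180507/202]
step 1: K = P̄·Hᵀ·S⁻¹ = [-519/60169; -32971/60169; -82747/180507]
step 1: x' = x̄ + K·y = [-138262/60169, -130873/60169, -189892/60169]
step 1: P' = (I − K·H)·P̄ = [3355634/60169 6855038/60169 -3498366/60169; 6855038/60169 16580231/60169 -9659251/60169; -3498366/60169 -9659251/60169 18648149/180507]
step 2: x̄ = F·x = [-226744/60169, 289359/60169, -446192/60169]
step 2: P̄ = F·P·Fᵀ + Q = [12036791/180507 102281906/180507 20918836/60169; 102281906/180507 1241904164/180507 276425012/60169; 20918836/60169 276425012/60169 193302176/60169]
step 2: y = z − H·x̄ = [-50427/60169]
step 2: S = H·P̄·Hᵀ + R = [1054227247/60169]
step 2: K = P̄·Hᵀ·S⁻¹ = [-51000541/1054227247; -656299098/1054227247; -448808352/1054227247]
step 2: x' = x̄ + K·y = [-3930061969/1054227247, 5619926151/1054227247, -7441634480/1054227247]
step 2: P' = (I − K·H)·P̄ = [81210382286/3162681741 123212036312/3162681741 -13898550260/1054227247; 123212036312/3162681741 283596033584/3162681741 -52148734228/1054227247; -13898550260/1054227247 -52148734228/1054227247 39147800672/1054227247]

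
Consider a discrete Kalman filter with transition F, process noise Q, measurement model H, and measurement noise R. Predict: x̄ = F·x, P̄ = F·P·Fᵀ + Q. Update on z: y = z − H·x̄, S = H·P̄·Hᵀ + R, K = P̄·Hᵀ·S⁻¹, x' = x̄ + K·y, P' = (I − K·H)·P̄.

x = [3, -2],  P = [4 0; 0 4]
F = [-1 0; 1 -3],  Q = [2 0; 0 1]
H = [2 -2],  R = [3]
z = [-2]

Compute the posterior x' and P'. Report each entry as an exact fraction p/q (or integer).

x̄ = F·x = [-3, 9]
P̄ = F·P·Fᵀ + Q = [6 -4; -4 41]
y = z − H·x̄ = [22]
S = H·P̄·Hᵀ + R = [223]
K = P̄·Hᵀ·S⁻¹ = [20/223; -90/223]
x' = x̄ + K·y = [-229/223, 27/223]
P' = (I − K·H)·P̄ = [938/223 908/223; 908/223 1043/223]

x' = [-229/223, 27/223]
P' = [938/223 908/223; 908/223 1043/223]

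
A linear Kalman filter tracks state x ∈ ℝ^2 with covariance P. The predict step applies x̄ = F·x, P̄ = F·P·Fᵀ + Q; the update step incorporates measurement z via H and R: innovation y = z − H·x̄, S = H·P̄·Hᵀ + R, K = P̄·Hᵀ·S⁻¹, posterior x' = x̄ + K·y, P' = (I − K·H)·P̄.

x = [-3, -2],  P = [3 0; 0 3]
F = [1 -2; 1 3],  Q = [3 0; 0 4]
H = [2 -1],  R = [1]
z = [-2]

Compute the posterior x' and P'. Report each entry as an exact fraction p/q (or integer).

x̄ = F·x = [1, -9]
P̄ = F·P·Fᵀ + Q = [18 -15; -15 34]
y = z − H·x̄ = [-13]
S = H·P̄·Hᵀ + R = [167]
K = P̄·Hᵀ·S⁻¹ = [51/167; -64/167]
x' = x̄ + K·y = [-496/167, -671/167]
P' = (I − K·H)·P̄ = [405/167 759/167; 759/167 1582/167]

x' = [-496/167, -671/167]
P' = [405/167 759/167; 759/167 1582/167]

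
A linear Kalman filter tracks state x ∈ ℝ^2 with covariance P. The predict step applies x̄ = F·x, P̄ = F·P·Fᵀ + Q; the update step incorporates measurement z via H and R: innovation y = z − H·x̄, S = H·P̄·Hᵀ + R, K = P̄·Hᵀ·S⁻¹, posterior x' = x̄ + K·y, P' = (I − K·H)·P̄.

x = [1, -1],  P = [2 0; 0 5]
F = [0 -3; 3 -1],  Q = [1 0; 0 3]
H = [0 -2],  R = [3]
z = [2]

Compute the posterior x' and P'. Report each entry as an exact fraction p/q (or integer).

x̄ = F·x = [3, 4]
P̄ = F·P·Fᵀ + Q = [46 15; 15 26]
y = z − H·x̄ = [10]
S = H·P̄·Hᵀ + R = [107]
K = P̄·Hᵀ·S⁻¹ = [-30/107; -52/107]
x' = x̄ + K·y = [21/107, -92/107]
P' = (I − K·H)·P̄ = [4022/107 45/107; 45/107 78/107]

x' = [21/107, -92/107]
P' = [4022/107 45/107; 45/107 78/107]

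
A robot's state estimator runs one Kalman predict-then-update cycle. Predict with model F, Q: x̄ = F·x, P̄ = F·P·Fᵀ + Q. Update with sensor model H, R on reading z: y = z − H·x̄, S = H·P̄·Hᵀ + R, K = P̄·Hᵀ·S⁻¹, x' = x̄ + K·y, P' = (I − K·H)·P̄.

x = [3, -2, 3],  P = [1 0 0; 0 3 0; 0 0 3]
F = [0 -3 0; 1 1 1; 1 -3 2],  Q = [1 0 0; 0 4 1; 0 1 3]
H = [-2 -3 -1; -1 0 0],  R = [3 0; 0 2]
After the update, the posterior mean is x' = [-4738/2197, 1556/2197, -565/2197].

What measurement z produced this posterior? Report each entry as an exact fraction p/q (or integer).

x̄ = F·x = [6, 4, 15]
P̄ = F·P·Fᵀ + Q = [28 -9 27; -9 11 -1; 27 -1 43]
S = H·P̄·Hᵀ + R = [251 56; 56 30]
K = P̄·Hᵀ·S⁻¹ = [-56/2197 -1946/2197; -462/2197 3043/4394; -654/2197 -1513/4394]
x' − x̄ = [-17920/2197, -7232/2197, -33520/2197] = K·y
y = (KᵀK)⁻¹·Kᵀ·(x' − x̄) = [42, 8]
z = y + H·x̄ = [42, 8] + [-39, -6] = [3, 2]

z = [3, 2]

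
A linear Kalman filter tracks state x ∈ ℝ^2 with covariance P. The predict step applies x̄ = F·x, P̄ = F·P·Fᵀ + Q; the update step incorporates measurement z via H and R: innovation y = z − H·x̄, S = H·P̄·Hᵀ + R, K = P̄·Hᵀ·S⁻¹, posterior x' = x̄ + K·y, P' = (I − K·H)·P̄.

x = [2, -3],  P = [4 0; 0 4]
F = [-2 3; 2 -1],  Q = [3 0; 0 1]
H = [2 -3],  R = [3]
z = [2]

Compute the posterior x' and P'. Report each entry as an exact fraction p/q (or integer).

x̄ = F·x = [-13, 7]
P̄ = F·P·Fᵀ + Q = [55 -28; -28 21]
y = z − H·x̄ = [49]
S = H·P̄·Hᵀ + R = [748]
K = P̄·Hᵀ·S⁻¹ = [97/374; -7/44]
x' = x̄ + K·y = [-109/374, -35/44]
P' = (I − K·H)·P̄ = [876/187 63/22; 63/22 91/44]

x' = [-109/374, -35/44]
P' = [876/187 63/22; 63/22 91/44]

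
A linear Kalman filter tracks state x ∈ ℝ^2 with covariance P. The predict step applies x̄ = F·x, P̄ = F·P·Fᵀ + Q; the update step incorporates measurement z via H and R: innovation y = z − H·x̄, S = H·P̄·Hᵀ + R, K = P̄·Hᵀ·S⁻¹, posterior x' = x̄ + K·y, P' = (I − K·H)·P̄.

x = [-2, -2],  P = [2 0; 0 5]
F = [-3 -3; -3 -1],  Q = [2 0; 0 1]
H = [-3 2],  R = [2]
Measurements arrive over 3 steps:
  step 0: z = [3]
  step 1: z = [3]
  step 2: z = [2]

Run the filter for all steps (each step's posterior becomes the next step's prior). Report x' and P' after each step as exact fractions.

step 0: x̄ = F·x = [12, 8]
step 0: P̄ = F·P·Fᵀ + Q = [65 33; 33 24]
step 0: y = z − H·x̄ = [23]
step 0: S = H·P̄·Hᵀ + R = [287]
step 0: K = P̄·Hᵀ·S⁻¹ = [-129/287; -51/287]
step 0: x' = x̄ + K·y = [477/287, 1123/287]
step 0: P' = (I − K·H)·P̄ = [2014/287 2892/287; 2892/287 4287/287]
step 1: x̄ = F·x = [-4800/287, -2554/287]
step 1: P̄ = F·P·Fᵀ + Q = [109339/287 65691/287; 65691/287 40052/287]
step 1: y = z − H·x̄ = [-8431/287]
step 1: S = H·P̄·Hᵀ + R = [356541/287]
step 1: K = P̄·Hᵀ·S⁻¹ = [-65545/118847; -116969/356541]
step 1: x' = x̄ + K·y = [-62215/118847, 263275/356541]
step 1: P' = (I − K·H)·P̄ = [369934/118847 489356/118847; 489356/118847 2085133/356541]
step 2: x̄ = F·x = [-76630/118847, 296660/356541]
step 2: P̄ = F·P·Fᵀ + Q = [18630907/118847 11286811/118847; 11286811/118847 21238300/356541]
step 2: y = z − H·x̄ = [-33524/20973]
step 2: S = H·P̄·Hᵀ + R = [10727975/20973]
step 2: K = P̄·Hᵀ·S⁻¹ = [-5879841/10727975; -3476747/10727975]
step 2: x' = x̄ + K·y = [42183486/182375575, 246220712/182375575]
step 2: P' = (I − K·H)·P̄ = [566571326/182375575 749899692/182375575; 749899692/182375575 1065744839/182375575]

step 0: x' = [477/287, 1123/287], P' = [2014/287 2892/287; 2892/287 4287/287]
step 1: x' = [-62215/118847, 263275/356541], P' = [369934/118847 489356/118847; 489356/118847 2085133/356541]
step 2: x' = [42183486/182375575, 246220712/182375575], P' = [566571326/182375575 749899692/182375575; 749899692/182375575 1065744839/182375575]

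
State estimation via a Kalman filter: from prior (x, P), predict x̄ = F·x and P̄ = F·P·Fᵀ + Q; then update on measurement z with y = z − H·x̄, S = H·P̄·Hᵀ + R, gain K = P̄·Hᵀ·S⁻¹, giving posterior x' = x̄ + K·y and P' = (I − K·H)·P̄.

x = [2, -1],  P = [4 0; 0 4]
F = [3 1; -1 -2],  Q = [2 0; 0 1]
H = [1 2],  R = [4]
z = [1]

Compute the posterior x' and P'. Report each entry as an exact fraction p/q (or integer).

x' = [121/25, -44/25]
P' = [1048/25 -522/25; -522/25 283/25]

x̄ = F·x = [5, 0]
P̄ = F·P·Fᵀ + Q = [42 -20; -20 21]
y = z − H·x̄ = [-4]
S = H·P̄·Hᵀ + R = [50]
K = P̄·Hᵀ·S⁻¹ = [1/25; 11/25]
x' = x̄ + K·y = [121/25, -44/25]
P' = (I − K·H)·P̄ = [1048/25 -522/25; -522/25 283/25]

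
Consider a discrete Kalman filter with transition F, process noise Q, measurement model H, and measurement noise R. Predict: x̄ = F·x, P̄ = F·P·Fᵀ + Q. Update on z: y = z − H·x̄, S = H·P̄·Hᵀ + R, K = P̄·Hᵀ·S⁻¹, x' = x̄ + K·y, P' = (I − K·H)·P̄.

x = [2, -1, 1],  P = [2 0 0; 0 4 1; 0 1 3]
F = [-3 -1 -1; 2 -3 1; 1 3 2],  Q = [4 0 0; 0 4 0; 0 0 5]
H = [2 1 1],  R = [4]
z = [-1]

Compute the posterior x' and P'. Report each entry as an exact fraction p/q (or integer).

x' = [-154/31, 262/31, 11/31]
P' = [449/31 -255/31 -579/31; -255/31 1297/31 -759/31; -579/31 -759/31 1877/31]

x̄ = F·x = [-6, 8, 1]
P̄ = F·P·Fᵀ + Q = [31 -1 -29; -1 45 -29; -29 -29 67]
y = z − H·x̄ = [2]
S = H·P̄·Hᵀ + R = [62]
K = P̄·Hᵀ·S⁻¹ = [16/31; 7/31; -10/31]
x' = x̄ + K·y = [-154/31, 262/31, 11/31]
P' = (I − K·H)·P̄ = [449/31 -255/31 -579/31; -255/31 1297/31 -759/31; -579/31 -759/31 1877/31]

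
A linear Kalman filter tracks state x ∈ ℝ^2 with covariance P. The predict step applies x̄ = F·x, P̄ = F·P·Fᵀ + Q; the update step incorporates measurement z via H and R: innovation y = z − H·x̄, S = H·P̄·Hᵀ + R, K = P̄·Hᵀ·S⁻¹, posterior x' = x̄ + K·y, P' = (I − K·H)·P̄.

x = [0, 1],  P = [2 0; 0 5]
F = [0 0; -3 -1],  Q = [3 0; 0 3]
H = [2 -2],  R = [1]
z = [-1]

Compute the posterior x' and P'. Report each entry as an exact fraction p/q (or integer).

x̄ = F·x = [0, -1]
P̄ = F·P·Fᵀ + Q = [3 0; 0 26]
y = z − H·x̄ = [-3]
S = H·P̄·Hᵀ + R = [117]
K = P̄·Hᵀ·S⁻¹ = [2/39; -4/9]
x' = x̄ + K·y = [-2/13, 1/3]
P' = (I − K·H)·P̄ = [35/13 8/3; 8/3 26/9]

x' = [-2/13, 1/3]
P' = [35/13 8/3; 8/3 26/9]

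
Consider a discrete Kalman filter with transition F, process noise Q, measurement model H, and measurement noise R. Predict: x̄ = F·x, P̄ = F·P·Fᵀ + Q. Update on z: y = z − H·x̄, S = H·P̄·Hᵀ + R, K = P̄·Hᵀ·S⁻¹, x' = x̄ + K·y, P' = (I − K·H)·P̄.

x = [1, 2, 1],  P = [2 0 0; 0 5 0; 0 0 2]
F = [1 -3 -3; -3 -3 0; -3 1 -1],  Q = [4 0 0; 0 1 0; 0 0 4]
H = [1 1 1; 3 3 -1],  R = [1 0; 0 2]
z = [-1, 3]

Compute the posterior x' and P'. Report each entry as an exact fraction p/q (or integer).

x' = [8052/16339, -593/49017, -75518/49017]
P' = [360837/32678 -179218/16339 -5879/32678; -179218/16339 543226/49017 11794/49017; -5879/32678 11794/49017 65783/98034]

x̄ = F·x = [-8, -9, -2]
P̄ = F·P·Fᵀ + Q = [69 39 -15; 39 64 3; -15 3 29]
y = z − H·x̄ = [18, 52]
S = H·P̄·Hᵀ + R = [217 580; 580 2002]
K = P̄·Hᵀ·S⁻¹ = [-1739/16339 6541/32678; 17366/49017 2461/49017; 35867/49017 -23965/98034]
x' = x̄ + K·y = [8052/16339, -593/49017, -75518/49017]
P' = (I − K·H)·P̄ = [360837/32678 -179218/16339 -5879/32678; -179218/16339 543226/49017 11794/49017; -5879/32678 11794/49017 65783/98034]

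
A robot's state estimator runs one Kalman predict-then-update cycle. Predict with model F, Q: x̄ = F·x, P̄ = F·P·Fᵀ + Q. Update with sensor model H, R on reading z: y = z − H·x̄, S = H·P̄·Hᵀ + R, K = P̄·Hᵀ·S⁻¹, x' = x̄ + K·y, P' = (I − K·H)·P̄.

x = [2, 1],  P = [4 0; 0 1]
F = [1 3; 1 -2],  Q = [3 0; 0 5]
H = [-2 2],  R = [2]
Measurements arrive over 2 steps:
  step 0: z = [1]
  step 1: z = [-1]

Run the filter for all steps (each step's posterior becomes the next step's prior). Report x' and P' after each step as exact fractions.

step 0: x̄ = F·x = [5, 0]
step 0: P̄ = F·P·Fᵀ + Q = [16 -2; -2 13]
step 0: y = z − H·x̄ = [11]
step 0: S = H·P̄·Hᵀ + R = [134]
step 0: K = P̄·Hᵀ·S⁻¹ = [-18/67; 15/67]
step 0: x' = x̄ + K·y = [137/67, 165/67]
step 0: P' = (I − K·H)·P̄ = [424/67 406/67; 406/67 421/67]
step 1: x̄ = F·x = [632/67, -193/67]
step 1: P̄ = F·P·Fᵀ + Q = [6850/67 -1696/67; -1696/67 819/67]
step 1: y = z − H·x̄ = [1583/67]
step 1: S = H·P̄·Hᵀ + R = [44378/67]
step 1: K = P̄·Hᵀ·S⁻¹ = [-8546/22189; 2515/22189]
step 1: x' = x̄ + K·y = [7390/22189, -4496/22189]
step 1: P' = (I − K·H)·P̄ = [88454/22189 79908/22189; 79908/22189 82423/22189]

step 0: x' = [137/67, 165/67], P' = [424/67 406/67; 406/67 421/67]
step 1: x' = [7390/22189, -4496/22189], P' = [88454/22189 79908/22189; 79908/22189 82423/22189]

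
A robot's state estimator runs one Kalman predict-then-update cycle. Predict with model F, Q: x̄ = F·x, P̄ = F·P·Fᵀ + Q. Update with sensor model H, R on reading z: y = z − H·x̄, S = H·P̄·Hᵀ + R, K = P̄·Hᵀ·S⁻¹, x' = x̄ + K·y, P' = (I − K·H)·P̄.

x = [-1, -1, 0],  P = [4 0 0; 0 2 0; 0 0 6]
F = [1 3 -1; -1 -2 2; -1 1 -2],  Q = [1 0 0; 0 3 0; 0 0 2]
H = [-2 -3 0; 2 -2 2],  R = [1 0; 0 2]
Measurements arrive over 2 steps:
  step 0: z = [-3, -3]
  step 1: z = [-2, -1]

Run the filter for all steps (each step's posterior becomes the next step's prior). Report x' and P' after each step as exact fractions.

step 0: x̄ = F·x = [-4, 3, 0]
step 0: P̄ = F·P·Fᵀ + Q = [29 -28 14; -28 39 -24; 14 -24 32]
step 0: y = z − H·x̄ = [-2, 11]
step 0: S = H·P̄·Hᵀ + R = [132 262; 262 930]
step 0: K = P̄·Hᵀ·S⁻¹ = [-3256/13529 2983/13529; -4523/27058 -4021/27058; 1060/13529 1738/13529]
step 0: x' = x̄ + K·y = [-14791/13529, 45989/27058, 16998/13529]
step 0: P' = (I − K·H)·P̄ = [53411/13529 -34522/13529 -84950/13529; -34522/13529 47537/27058 56280/13529; -84950/13529 56280/13529 142968/13529]
step 1: x̄ = F·x = [74389/27058, 2798/13529, 7579/27058]
step 1: P̄ = F·P·Fᵀ + Q = [97825/27058 -113958/13529 127729/27058; -113958/13529 512416/13529 -262840/13529; 127729/27058 -262840/13529 360467/27058]
step 1: y = z − H·x̄ = [55725/13529, -89901/13529]
step 1: S = H·P̄·Hᵀ + R = [3453427/13529 4428344/13529; 4428344/13529 6518606/13529]
step 1: K = P̄·Hᵀ·S⁻¹ = [-15421017/107225197 17935273/107225197; -24374620/107225197 -12694906/107225197; -6739431/107225197 21255706/107225197]
step 1: x' = x̄ + K·y = [224178053/214450394, 6136828/107225197, -277941331/214450394]
step 1: P' = (I − K·H)·P̄ = [129355899/214450394 -37978294/107225197 -169441941/214450394; -37978294/107225197 33443736/107225197 58727124/107225197; -169441941/214450394 58727124/107225197 329407601/214450394]

step 0: x' = [-14791/13529, 45989/27058, 16998/13529], P' = [53411/13529 -34522/13529 -84950/13529; -34522/13529 47537/27058 56280/13529; -84950/13529 56280/13529 142968/13529]
step 1: x' = [224178053/214450394, 6136828/107225197, -277941331/214450394], P' = [129355899/214450394 -37978294/107225197 -169441941/214450394; -37978294/107225197 33443736/107225197 58727124/107225197; -169441941/214450394 58727124/107225197 329407601/214450394]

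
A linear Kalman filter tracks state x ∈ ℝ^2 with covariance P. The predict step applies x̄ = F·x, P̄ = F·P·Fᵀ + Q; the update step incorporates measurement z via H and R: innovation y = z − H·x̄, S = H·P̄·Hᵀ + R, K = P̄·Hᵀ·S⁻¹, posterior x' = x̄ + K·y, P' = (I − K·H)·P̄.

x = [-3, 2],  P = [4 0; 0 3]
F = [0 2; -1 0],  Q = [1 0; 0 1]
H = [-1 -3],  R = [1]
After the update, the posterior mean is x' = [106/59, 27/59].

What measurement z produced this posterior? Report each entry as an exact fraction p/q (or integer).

z = [-3]

x̄ = F·x = [4, 3]
P̄ = F·P·Fᵀ + Q = [13 0; 0 5]
S = H·P̄·Hᵀ + R = [59]
K = P̄·Hᵀ·S⁻¹ = [-13/59; -15/59]
x' − x̄ = [-130/59, -150/59] = K·y
y = (KᵀK)⁻¹·Kᵀ·(x' − x̄) = [10]
z = y + H·x̄ = [10] + [-13] = [-3]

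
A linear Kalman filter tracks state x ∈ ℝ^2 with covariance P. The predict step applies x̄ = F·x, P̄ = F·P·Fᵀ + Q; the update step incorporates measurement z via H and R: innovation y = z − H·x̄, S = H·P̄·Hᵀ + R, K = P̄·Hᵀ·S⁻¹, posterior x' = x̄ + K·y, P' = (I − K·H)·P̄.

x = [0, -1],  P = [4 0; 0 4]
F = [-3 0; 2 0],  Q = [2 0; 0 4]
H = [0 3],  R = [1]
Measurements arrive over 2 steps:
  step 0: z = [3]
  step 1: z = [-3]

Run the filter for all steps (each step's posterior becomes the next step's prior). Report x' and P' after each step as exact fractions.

step 0: x̄ = F·x = [0, 0]
step 0: P̄ = F·P·Fᵀ + Q = [38 -24; -24 20]
step 0: y = z − H·x̄ = [3]
step 0: S = H·P̄·Hᵀ + R = [181]
step 0: K = P̄·Hᵀ·S⁻¹ = [-72/181; 60/181]
step 0: x' = x̄ + K·y = [-216/181, 180/181]
step 0: P' = (I − K·H)·P̄ = [1694/181 -24/181; -24/181 20/181]
step 1: x̄ = F·x = [648/181, -432/181]
step 1: P̄ = F·P·Fᵀ + Q = [15608/181 -10164/181; -10164/181 7500/181]
step 1: y = z − H·x̄ = [753/181]
step 1: S = H·P̄·Hᵀ + R = [67681/181]
step 1: K = P̄·Hᵀ·S⁻¹ = [-30492/67681; 22500/67681]
step 1: x' = x̄ + K·y = [115452/67681, -67932/67681]
step 1: P' = (I − K·H)·P̄ = [699464/67681 -10164/67681; -10164/67681 7500/67681]

step 0: x' = [-216/181, 180/181], P' = [1694/181 -24/181; -24/181 20/181]
step 1: x' = [115452/67681, -67932/67681], P' = [699464/67681 -10164/67681; -10164/67681 7500/67681]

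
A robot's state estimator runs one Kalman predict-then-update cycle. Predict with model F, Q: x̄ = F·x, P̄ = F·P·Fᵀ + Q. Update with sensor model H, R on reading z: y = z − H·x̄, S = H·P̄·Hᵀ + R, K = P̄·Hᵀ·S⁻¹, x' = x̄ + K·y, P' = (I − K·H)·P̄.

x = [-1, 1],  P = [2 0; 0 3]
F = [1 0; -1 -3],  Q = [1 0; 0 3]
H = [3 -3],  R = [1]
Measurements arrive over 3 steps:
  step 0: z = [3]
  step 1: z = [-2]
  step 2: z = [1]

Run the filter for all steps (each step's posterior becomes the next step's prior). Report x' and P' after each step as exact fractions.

step 0: x̄ = F·x = [-1, -2]
step 0: P̄ = F·P·Fᵀ + Q = [3 -2; -2 32]
step 0: y = z − H·x̄ = [0]
step 0: S = H·P̄·Hᵀ + R = [352]
step 0: K = P̄·Hᵀ·S⁻¹ = [15/352; -51/176]
step 0: x' = x̄ + K·y = [-1, -2]
step 0: P' = (I − K·H)·P̄ = [831/352 413/176; 413/176 215/88]
step 1: x̄ = F·x = [-1, 7]
step 1: P̄ = F·P·Fᵀ + Q = [1183/352 -3309/352; -3309/352 14583/352]
step 1: y = z − H·x̄ = [22]
step 1: S = H·P̄·Hᵀ + R = [12613/22]
step 1: K = P̄·Hᵀ·S⁻¹ = [3369/50452; -13419/50452]
step 1: x' = x̄ + K·y = [11833/25226, 28973/25226]
step 1: P' = (I − K·H)·P̄ = [162319/201808 157827/201808; 157827/201808 175719/201808]
step 2: x̄ = F·x = [11833/25226, -49376/12613]
step 2: P̄ = F·P·Fᵀ + Q = [364127/201808 -79475/25226; -79475/25226 206011/12613]
step 2: y = z − H·x̄ = [-306529/25226]
step 2: S = H·P̄·Hᵀ + R = [44588935/201808]
step 2: K = P̄·Hᵀ·S⁻¹ = [2999781/44588935; -11795928/44588935]
step 2: x' = x̄ + K·y = [-15535519/44588935, -31215908/44588935]
step 2: P' = (I − K·H)·P̄ = [35862548/44588935 34862621/44588935; 34862621/44588935 38794597/44588935]

step 0: x' = [-1, -2], P' = [831/352 413/176; 413/176 215/88]
step 1: x' = [11833/25226, 28973/25226], P' = [162319/201808 157827/201808; 157827/201808 175719/201808]
step 2: x' = [-15535519/44588935, -31215908/44588935], P' = [35862548/44588935 34862621/44588935; 34862621/44588935 38794597/44588935]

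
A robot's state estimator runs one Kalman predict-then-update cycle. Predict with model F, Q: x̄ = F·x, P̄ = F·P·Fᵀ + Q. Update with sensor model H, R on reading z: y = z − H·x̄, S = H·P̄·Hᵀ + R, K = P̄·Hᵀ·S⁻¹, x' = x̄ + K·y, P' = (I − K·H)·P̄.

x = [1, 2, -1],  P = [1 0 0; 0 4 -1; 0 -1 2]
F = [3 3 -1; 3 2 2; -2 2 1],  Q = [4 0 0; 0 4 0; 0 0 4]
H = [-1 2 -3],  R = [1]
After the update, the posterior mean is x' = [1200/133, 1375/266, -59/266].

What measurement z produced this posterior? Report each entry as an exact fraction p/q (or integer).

z = [2]

x̄ = F·x = [10, 5, 1]
P̄ = F·P·Fᵀ + Q = [57 25 15; 25 29 8; 15 8 22]
S = H·P̄·Hᵀ + R = [266]
K = P̄·Hᵀ·S⁻¹ = [-26/133; 9/266; -65/266]
x' − x̄ = [-130/133, 45/266, -325/266] = K·y
y = (KᵀK)⁻¹·Kᵀ·(x' − x̄) = [5]
z = y + H·x̄ = [5] + [-3] = [2]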